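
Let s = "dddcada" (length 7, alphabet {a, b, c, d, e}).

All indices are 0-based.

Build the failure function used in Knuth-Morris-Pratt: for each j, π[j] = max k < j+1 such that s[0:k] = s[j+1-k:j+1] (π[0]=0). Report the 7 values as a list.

[0, 1, 2, 0, 0, 1, 0]

π[0] = 0
j=1 s[j]='d': π[1]=1 (border 'd')
j=2 s[j]='d': π[2]=2 (border 'dd')
j=3 s[j]='c': k: 2→1→0; π[3]=0 (border '')
j=4 s[j]='a': π[4]=0 (border '')
j=5 s[j]='d': π[5]=1 (border 'd')
j=6 s[j]='a': k: 1→0; π[6]=0 (border '')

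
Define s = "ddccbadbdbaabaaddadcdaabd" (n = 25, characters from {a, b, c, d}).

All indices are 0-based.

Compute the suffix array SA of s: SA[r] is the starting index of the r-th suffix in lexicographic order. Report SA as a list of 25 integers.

[10, 21, 13, 11, 22, 5, 17, 14, 9, 12, 4, 23, 7, 3, 2, 19, 24, 20, 16, 8, 6, 1, 18, 15, 0]

rank | idx | suffix
   0 |  10 | aabaaddadcdaabd
   1 |  21 | aabd
   2 |  13 | aaddadcdaabd
   3 |  11 | abaaddadcdaabd
   4 |  22 | abd
   5 |   5 | adbdbaabaaddadcdaabd
   6 |  17 | adcdaabd
   7 |  14 | addadcdaabd
   8 |   9 | baabaaddadcdaabd
   9 |  12 | baaddadcdaabd
  10 |   4 | badbdbaabaaddadcdaabd
  11 |  23 | bd
  12 |   7 | bdbaabaaddadcdaabd
  13 |   3 | cbadbdbaabaaddadcdaabd
  14 |   2 | ccbadbdbaabaaddadcdaabd
  15 |  19 | cdaabd
  16 |  24 | d
  17 |  20 | daabd
  18 |  16 | dadcdaabd
  19 |   8 | dbaabaaddadcdaabd
  20 |   6 | dbdbaabaaddadcdaabd
  21 |   1 | dccbadbdbaabaaddadcdaabd
  22 |  18 | dcdaabd
  23 |  15 | ddadcdaabd
  24 |   0 | ddccbadbdbaabaaddadcdaabd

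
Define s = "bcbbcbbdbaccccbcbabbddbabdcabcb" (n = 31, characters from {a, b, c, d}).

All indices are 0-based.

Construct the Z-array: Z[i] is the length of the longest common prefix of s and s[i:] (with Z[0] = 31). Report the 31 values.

[31, 0, 1, 4, 0, 1, 1, 0, 1, 0, 0, 0, 0, 0, 3, 0, 1, 0, 1, 1, 0, 0, 1, 0, 1, 0, 0, 0, 3, 0, 1]

Z[0]=31
i=1: outside box; Z[1]=0
i=2: outside box; Z[2]=1 grow→box=[2,3)
i=3: outside box; Z[3]=4 grow→box=[3,7)
i=4: min(r-i=3, Z[1]=0)=0; Z[4]=0
i=5: min(r-i=2, Z[2]=1)=1; Z[5]=1
i=6: min(r-i=1, Z[3]=4)=1; Z[6]=1
i=7: outside box; Z[7]=0
i=8: outside box; Z[8]=1 grow→box=[8,9)
i=9: outside box; Z[9]=0
i=10: outside box; Z[10]=0
i=11: outside box; Z[11]=0
i=12: outside box; Z[12]=0
i=13: outside box; Z[13]=0
i=14: outside box; Z[14]=3 grow→box=[14,17)
i=15: min(r-i=2, Z[1]=0)=0; Z[15]=0
i=16: min(r-i=1, Z[2]=1)=1; Z[16]=1
i=17: outside box; Z[17]=0
i=18: outside box; Z[18]=1 grow→box=[18,19)
i=19: outside box; Z[19]=1 grow→box=[19,20)
i=20: outside box; Z[20]=0
i=21: outside box; Z[21]=0
i=22: outside box; Z[22]=1 grow→box=[22,23)
i=23: outside box; Z[23]=0
i=24: outside box; Z[24]=1 grow→box=[24,25)
i=25: outside box; Z[25]=0
i=26: outside box; Z[26]=0
i=27: outside box; Z[27]=0
i=28: outside box; Z[28]=3 grow→box=[28,31)
i=29: min(r-i=2, Z[1]=0)=0; Z[29]=0
i=30: min(r-i=1, Z[2]=1)=1; Z[30]=1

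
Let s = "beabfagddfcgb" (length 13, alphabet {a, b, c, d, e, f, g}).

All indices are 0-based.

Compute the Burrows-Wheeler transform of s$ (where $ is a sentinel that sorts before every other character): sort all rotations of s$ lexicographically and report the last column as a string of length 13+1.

befg$afgdbbdca

rank  rotation        last
    0  $beabfagddfcgb  b
    1  abfagddfcgb$be  e
    2  agddfcgb$beabf  f
    3  b$beabfagddfcg  g
    4  beabfagddfcgb$  $
    5  bfagddfcgb$bea  a
    6  cgb$beabfagddf  f
    7  ddfcgb$beabfag  g
    8  dfcgb$beabfagd  d
    9  eabfagddfcgb$b  b
   10  fagddfcgb$beab  b
   11  fcgb$beabfagdd  d
   12  gb$beabfagddfc  c
   13  gddfcgb$beabfa  a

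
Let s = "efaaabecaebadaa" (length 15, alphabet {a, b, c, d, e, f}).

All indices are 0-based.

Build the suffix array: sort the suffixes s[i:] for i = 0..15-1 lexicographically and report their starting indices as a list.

[14, 13, 2, 3, 4, 11, 8, 10, 5, 7, 12, 9, 6, 0, 1]

sorted suffixes:
  #0 SA[0]=14  'a'
  #1 SA[1]=13  'aa'
  #2 SA[2]=2  'aaabecaebadaa'
  #3 SA[3]=3  'aabecaebadaa'
  #4 SA[4]=4  'abecaebadaa'
  #5 SA[5]=11  'adaa'
  #6 SA[6]=8  'aebadaa'
  #7 SA[7]=10  'badaa'
  #8 SA[8]=5  'becaebadaa'
  #9 SA[9]=7  'caebadaa'
  #10 SA[10]=12  'daa'
  #11 SA[11]=9  'ebadaa'
  #12 SA[12]=6  'ecaebadaa'
  #13 SA[13]=0  'efaaabecaebadaa'
  #14 SA[14]=1  'faaabecaebadaa'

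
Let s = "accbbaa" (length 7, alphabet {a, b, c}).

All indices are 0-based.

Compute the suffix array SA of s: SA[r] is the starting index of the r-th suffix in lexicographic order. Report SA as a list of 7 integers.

rank | idx | suffix
   0 |   6 | a
   1 |   5 | aa
   2 |   0 | accbbaa
   3 |   4 | baa
   4 |   3 | bbaa
   5 |   2 | cbbaa
   6 |   1 | ccbbaa

[6, 5, 0, 4, 3, 2, 1]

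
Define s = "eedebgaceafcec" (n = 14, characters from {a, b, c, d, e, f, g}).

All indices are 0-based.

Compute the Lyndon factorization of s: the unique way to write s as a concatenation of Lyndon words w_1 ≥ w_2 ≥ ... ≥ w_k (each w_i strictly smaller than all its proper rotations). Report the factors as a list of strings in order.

["e", "e", "de", "bg", "aceafcec"]

emit factor 1: 'e' (i=0, period=1)
emit factor 2: 'e' (i=1, period=1)
emit factor 3: 'de' (i=2, period=2)
emit factor 4: 'bg' (i=4, period=2)
emit factor 5: 'aceafcec' (i=6, period=8)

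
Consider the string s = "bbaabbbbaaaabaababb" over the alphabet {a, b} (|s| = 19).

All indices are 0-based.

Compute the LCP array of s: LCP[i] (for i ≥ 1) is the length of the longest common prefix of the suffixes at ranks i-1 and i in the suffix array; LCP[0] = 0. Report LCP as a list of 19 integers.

[0, 3, 2, 4, 3, 1, 3, 2, 3, 0, 1, 3, 4, 2, 1, 2, 4, 2, 3]

rank→(start, suffix):
  0 → (8, 'aaaabaababb')
  1 → (9, 'aaabaababb')
  2 → (10, 'aabaababb')
  3 → (13, 'aababb')
  4 → (2, 'aabbbbaaaabaababb')
  5 → (11, 'abaababb')
  6 → (14, 'ababb')
  7 → (16, 'abb')
  8 → (3, 'abbbbaaaabaababb')
  9 → (18, 'b')
  10 → (7, 'baaaabaababb')
  11 → (12, 'baababb')
  12 → (1, 'baabbbbaaaabaababb')
  13 → (15, 'babb')
  14 → (17, 'bb')
  15 → (6, 'bbaaaabaababb')
  16 → (0, 'bbaabbbbaaaabaababb')
  17 → (5, 'bbbaaaabaababb')
  18 → (4, 'bbbbaaaabaababb')

SA = [8, 9, 10, 13, 2, 11, 14, 16, 3, 18, 7, 12, 1, 15, 17, 6, 0, 5, 4]
rank  pair      lcp
   1  s[8:],s[9:]  3  'aaa'
   2  s[9:],s[10:]  2  'aa'
   3  s[10:],s[13:]  4  'aaba'
   4  s[13:],s[2:]  3  'aab'
   5  s[2:],s[11:]  1  'a'
   6  s[11:],s[14:]  3  'aba'
   7  s[14:],s[16:]  2  'ab'
   8  s[16:],s[3:]  3  'abb'
   9  s[3:],s[18:]  0  ''
  10  s[18:],s[7:]  1  'b'
  11  s[7:],s[12:]  3  'baa'
  12  s[12:],s[1:]  4  'baab'
  13  s[1:],s[15:]  2  'ba'
  14  s[15:],s[17:]  1  'b'
  15  s[17:],s[6:]  2  'bb'
  16  s[6:],s[0:]  4  'bbaa'
  17  s[0:],s[5:]  2  'bb'
  18  s[5:],s[4:]  3  'bbb'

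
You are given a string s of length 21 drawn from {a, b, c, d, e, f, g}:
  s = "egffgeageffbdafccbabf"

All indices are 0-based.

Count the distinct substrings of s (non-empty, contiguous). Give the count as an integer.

rank→(start, suffix):
  0 → (18, 'abf')
  1 → (13, 'afccbabf')
  2 → (6, 'ageffbdafccbabf')
  3 → (17, 'babf')
  4 → (11, 'bdafccbabf')
  5 → (19, 'bf')
  6 → (16, 'cbabf')
  7 → (15, 'ccbabf')
  8 → (12, 'dafccbabf')
  9 → (5, 'eageffbdafccbabf')
  10 → (8, 'effbdafccbabf')
  11 → (0, 'egffgeageffbdafccbabf')
  12 → (20, 'f')
  13 → (10, 'fbdafccbabf')
  14 → (14, 'fccbabf')
  15 → (9, 'ffbdafccbabf')
  16 → (2, 'ffgeageffbdafccbabf')
  17 → (3, 'fgeageffbdafccbabf')
  18 → (4, 'geageffbdafccbabf')
  19 → (7, 'geffbdafccbabf')
  20 → (1, 'gffgeageffbdafccbabf')

SA = [18, 13, 6, 17, 11, 19, 16, 15, 12, 5, 8, 0, 20, 10, 14, 9, 2, 3, 4, 7, 1]
rank  pair      lcp
   1  s[18:],s[13:]  1  'a'
   2  s[13:],s[6:]  1  'a'
   3  s[6:],s[17:]  0  ''
   4  s[17:],s[11:]  1  'b'
   5  s[11:],s[19:]  1  'b'
   6  s[19:],s[16:]  0  ''
   7  s[16:],s[15:]  1  'c'
   8  s[15:],s[12:]  0  ''
   9  s[12:],s[5:]  0  ''
  10  s[5:],s[8:]  1  'e'
  11  s[8:],s[0:]  1  'e'
  12  s[0:],s[20:]  0  ''
  13  s[20:],s[10:]  1  'f'
  14  s[10:],s[14:]  1  'f'
  15  s[14:],s[9:]  1  'f'
  16  s[9:],s[2:]  2  'ff'
  17  s[2:],s[3:]  1  'f'
  18  s[3:],s[4:]  0  ''
  19  s[4:],s[7:]  2  'ge'
  20  s[7:],s[1:]  1  'g'

n(n+1)/2 = 21·22/2 = 231
Σ LCP = 0 + 1 + 1 + 0 + 1 + 1 + 0 + 1 + 0 + 0 + 1 + 1 + 0 + 1 + 1 + 1 + 2 + 1 + 0 + 2 + 1 = 16
distinct = 231 − 16 = 215

215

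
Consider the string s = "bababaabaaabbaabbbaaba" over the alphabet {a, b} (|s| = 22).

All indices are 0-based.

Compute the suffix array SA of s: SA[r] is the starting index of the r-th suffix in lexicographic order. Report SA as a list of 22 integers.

[21, 8, 18, 5, 9, 13, 19, 6, 3, 1, 10, 14, 20, 7, 17, 4, 12, 2, 0, 16, 11, 15]

rank→(start, suffix):
  0 → (21, 'a')
  1 → (8, 'aaabbaabbbaaba')
  2 → (18, 'aaba')
  3 → (5, 'aabaaabbaabbbaaba')
  4 → (9, 'aabbaabbbaaba')
  5 → (13, 'aabbbaaba')
  6 → (19, 'aba')
  7 → (6, 'abaaabbaabbbaaba')
  8 → (3, 'abaabaaabbaabbbaaba')
  9 → (1, 'ababaabaaabbaabbbaaba')
  10 → (10, 'abbaabbbaaba')
  11 → (14, 'abbbaaba')
  12 → (20, 'ba')
  13 → (7, 'baaabbaabbbaaba')
  14 → (17, 'baaba')
  15 → (4, 'baabaaabbaabbbaaba')
  16 → (12, 'baabbbaaba')
  17 → (2, 'babaabaaabbaabbbaaba')
  18 → (0, 'bababaabaaabbaabbbaaba')
  19 → (16, 'bbaaba')
  20 → (11, 'bbaabbbaaba')
  21 → (15, 'bbbaaba')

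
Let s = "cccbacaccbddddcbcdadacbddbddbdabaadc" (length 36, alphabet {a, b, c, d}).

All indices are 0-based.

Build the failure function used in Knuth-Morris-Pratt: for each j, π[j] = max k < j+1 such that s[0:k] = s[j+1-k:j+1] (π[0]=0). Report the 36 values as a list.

π[0] = 0
j=1 s[j]='c': π[1]=1 (border 'c')
j=2 s[j]='c': π[2]=2 (border 'cc')
j=3 s[j]='b': k: 2→1→0; π[3]=0 (border '')
j=4 s[j]='a': π[4]=0 (border '')
j=5 s[j]='c': π[5]=1 (border 'c')
j=6 s[j]='a': k: 1→0; π[6]=0 (border '')
j=7 s[j]='c': π[7]=1 (border 'c')
j=8 s[j]='c': π[8]=2 (border 'cc')
j=9 s[j]='b': k: 2→1→0; π[9]=0 (border '')
j=10 s[j]='d': π[10]=0 (border '')
j=11 s[j]='d': π[11]=0 (border '')
j=12 s[j]='d': π[12]=0 (border '')
j=13 s[j]='d': π[13]=0 (border '')
j=14 s[j]='c': π[14]=1 (border 'c')
j=15 s[j]='b': k: 1→0; π[15]=0 (border '')
j=16 s[j]='c': π[16]=1 (border 'c')
j=17 s[j]='d': k: 1→0; π[17]=0 (border '')
j=18 s[j]='a': π[18]=0 (border '')
j=19 s[j]='d': π[19]=0 (border '')
j=20 s[j]='a': π[20]=0 (border '')
j=21 s[j]='c': π[21]=1 (border 'c')
j=22 s[j]='b': k: 1→0; π[22]=0 (border '')
j=23 s[j]='d': π[23]=0 (border '')
j=24 s[j]='d': π[24]=0 (border '')
j=25 s[j]='b': π[25]=0 (border '')
j=26 s[j]='d': π[26]=0 (border '')
j=27 s[j]='d': π[27]=0 (border '')
j=28 s[j]='b': π[28]=0 (border '')
j=29 s[j]='d': π[29]=0 (border '')
j=30 s[j]='a': π[30]=0 (border '')
j=31 s[j]='b': π[31]=0 (border '')
j=32 s[j]='a': π[32]=0 (border '')
j=33 s[j]='a': π[33]=0 (border '')
j=34 s[j]='d': π[34]=0 (border '')
j=35 s[j]='c': π[35]=1 (border 'c')

[0, 1, 2, 0, 0, 1, 0, 1, 2, 0, 0, 0, 0, 0, 1, 0, 1, 0, 0, 0, 0, 1, 0, 0, 0, 0, 0, 0, 0, 0, 0, 0, 0, 0, 0, 1]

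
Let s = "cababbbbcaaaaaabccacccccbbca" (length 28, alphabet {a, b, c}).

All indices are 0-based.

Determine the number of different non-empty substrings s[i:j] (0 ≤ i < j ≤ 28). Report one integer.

sorted suffixes:
  #0 SA[0]=27  'a'
  #1 SA[1]=9  'aaaaaabccacccccbbca'
  #2 SA[2]=10  'aaaaabccacccccbbca'
  #3 SA[3]=11  'aaaabccacccccbbca'
  #4 SA[4]=12  'aaabccacccccbbca'
  #5 SA[5]=13  'aabccacccccbbca'
  #6 SA[6]=1  'ababbbbcaaaaaabccacccccbbca'
  #7 SA[7]=3  'abbbbcaaaaaabccacccccbbca'
  #8 SA[8]=14  'abccacccccbbca'
  #9 SA[9]=18  'acccccbbca'
  #10 SA[10]=2  'babbbbcaaaaaabccacccccbbca'
  #11 SA[11]=4  'bbbbcaaaaaabccacccccbbca'
  #12 SA[12]=5  'bbbcaaaaaabccacccccbbca'
  #13 SA[13]=24  'bbca'
  #14 SA[14]=6  'bbcaaaaaabccacccccbbca'
  #15 SA[15]=25  'bca'
  #16 SA[16]=7  'bcaaaaaabccacccccbbca'
  #17 SA[17]=15  'bccacccccbbca'
  #18 SA[18]=26  'ca'
  #19 SA[19]=8  'caaaaaabccacccccbbca'
  #20 SA[20]=0  'cababbbbcaaaaaabccacccccbbca'
  #21 SA[21]=17  'cacccccbbca'
  #22 SA[22]=23  'cbbca'
  #23 SA[23]=16  'ccacccccbbca'
  #24 SA[24]=22  'ccbbca'
  #25 SA[25]=21  'cccbbca'
  #26 SA[26]=20  'ccccbbca'
  #27 SA[27]=19  'cccccbbca'

SA = [27, 9, 10, 11, 12, 13, 1, 3, 14, 18, 2, 4, 5, 24, 6, 25, 7, 15, 26, 8, 0, 17, 23, 16, 22, 21, 20, 19]
rank  pair      lcp
   1  s[27:],s[9:]  1  'a'
   2  s[9:],s[10:]  5  'aaaaa'
   3  s[10:],s[11:]  4  'aaaa'
   4  s[11:],s[12:]  3  'aaa'
   5  s[12:],s[13:]  2  'aa'
   6  s[13:],s[1:]  1  'a'
   7  s[1:],s[3:]  2  'ab'
   8  s[3:],s[14:]  2  'ab'
   9  s[14:],s[18:]  1  'a'
  10  s[18:],s[2:]  0  ''
  11  s[2:],s[4:]  1  'b'
  12  s[4:],s[5:]  3  'bbb'
  13  s[5:],s[24:]  2  'bb'
  14  s[24:],s[6:]  4  'bbca'
  15  s[6:],s[25:]  1  'b'
  16  s[25:],s[7:]  3  'bca'
  17  s[7:],s[15:]  2  'bc'
  18  s[15:],s[26:]  0  ''
  19  s[26:],s[8:]  2  'ca'
  20  s[8:],s[0:]  2  'ca'
  21  s[0:],s[17:]  2  'ca'
  22  s[17:],s[23:]  1  'c'
  23  s[23:],s[16:]  1  'c'
  24  s[16:],s[22:]  2  'cc'
  25  s[22:],s[21:]  2  'cc'
  26  s[21:],s[20:]  3  'ccc'
  27  s[20:],s[19:]  4  'cccc'

n(n+1)/2 = 28·29/2 = 406
Σ LCP = 0 + 1 + 5 + 4 + 3 + 2 + 1 + 2 + 2 + 1 + 0 + 1 + 3 + 2 + 4 + 1 + 3 + 2 + 0 + 2 + 2 + 2 + 1 + 1 + 2 + 2 + 3 + 4 = 56
distinct = 406 − 56 = 350

350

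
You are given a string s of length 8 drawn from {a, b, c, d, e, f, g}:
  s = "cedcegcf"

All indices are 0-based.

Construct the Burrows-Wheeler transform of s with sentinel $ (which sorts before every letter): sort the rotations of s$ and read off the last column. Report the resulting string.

f$dgeccce

rank  rotation   last
    0  $cedcegcf  f
    1  cedcegcf$  $
    2  cegcf$ced  d
    3  cf$cedceg  g
    4  dcegcf$ce  e
    5  edcegcf$c  c
    6  egcf$cedc  c
    7  f$cedcegc  c
    8  gcf$cedce  e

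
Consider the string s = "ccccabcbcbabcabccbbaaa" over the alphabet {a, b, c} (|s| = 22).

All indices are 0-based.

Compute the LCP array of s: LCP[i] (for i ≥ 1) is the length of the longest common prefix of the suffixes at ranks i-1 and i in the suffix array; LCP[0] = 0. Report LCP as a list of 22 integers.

[0, 1, 2, 1, 3, 3, 0, 2, 1, 1, 2, 3, 2, 0, 4, 1, 2, 2, 1, 2, 2, 3]

rank→(start, suffix):
  0 → (21, 'a')
  1 → (20, 'aa')
  2 → (19, 'aaa')
  3 → (10, 'abcabccbbaaa')
  4 → (4, 'abcbcbabcabccbbaaa')
  5 → (13, 'abccbbaaa')
  6 → (18, 'baaa')
  7 → (9, 'babcabccbbaaa')
  8 → (17, 'bbaaa')
  9 → (11, 'bcabccbbaaa')
  10 → (7, 'bcbabcabccbbaaa')
  11 → (5, 'bcbcbabcabccbbaaa')
  12 → (14, 'bccbbaaa')
  13 → (3, 'cabcbcbabcabccbbaaa')
  14 → (12, 'cabccbbaaa')
  15 → (8, 'cbabcabccbbaaa')
  16 → (16, 'cbbaaa')
  17 → (6, 'cbcbabcabccbbaaa')
  18 → (2, 'ccabcbcbabcabccbbaaa')
  19 → (15, 'ccbbaaa')
  20 → (1, 'cccabcbcbabcabccbbaaa')
  21 → (0, 'ccccabcbcbabcabccbbaaa')

SA = [21, 20, 19, 10, 4, 13, 18, 9, 17, 11, 7, 5, 14, 3, 12, 8, 16, 6, 2, 15, 1, 0]
[i] adj suffixes → lcp
  [1] 21/20 → 1 ('a')
  [2] 20/19 → 2 ('aa')
  [3] 19/10 → 1 ('a')
  [4] 10/4 → 3 ('abc')
  [5] 4/13 → 3 ('abc')
  [6] 13/18 → 0 ('')
  [7] 18/9 → 2 ('ba')
  [8] 9/17 → 1 ('b')
  [9] 17/11 → 1 ('b')
  [10] 11/7 → 2 ('bc')
  [11] 7/5 → 3 ('bcb')
  [12] 5/14 → 2 ('bc')
  [13] 14/3 → 0 ('')
  [14] 3/12 → 4 ('cabc')
  [15] 12/8 → 1 ('c')
  [16] 8/16 → 2 ('cb')
  [17] 16/6 → 2 ('cb')
  [18] 6/2 → 1 ('c')
  [19] 2/15 → 2 ('cc')
  [20] 15/1 → 2 ('cc')
  [21] 1/0 → 3 ('ccc')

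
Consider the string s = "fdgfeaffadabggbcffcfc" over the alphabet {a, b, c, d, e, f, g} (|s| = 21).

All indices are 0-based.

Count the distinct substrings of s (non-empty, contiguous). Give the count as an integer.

sorted suffixes:
  #0 SA[0]=10  'abggbcffcfc'
  #1 SA[1]=8  'adabggbcffcfc'
  #2 SA[2]=5  'affadabggbcffcfc'
  #3 SA[3]=14  'bcffcfc'
  #4 SA[4]=11  'bggbcffcfc'
  #5 SA[5]=20  'c'
  #6 SA[6]=18  'cfc'
  #7 SA[7]=15  'cffcfc'
  #8 SA[8]=9  'dabggbcffcfc'
  #9 SA[9]=1  'dgfeaffadabggbcffcfc'
  #10 SA[10]=4  'eaffadabggbcffcfc'
  #11 SA[11]=7  'fadabggbcffcfc'
  #12 SA[12]=19  'fc'
  #13 SA[13]=17  'fcfc'
  #14 SA[14]=0  'fdgfeaffadabggbcffcfc'
  #15 SA[15]=3  'feaffadabggbcffcfc'
  #16 SA[16]=6  'ffadabggbcffcfc'
  #17 SA[17]=16  'ffcfc'
  #18 SA[18]=13  'gbcffcfc'
  #19 SA[19]=2  'gfeaffadabggbcffcfc'
  #20 SA[20]=12  'ggbcffcfc'

SA = [10, 8, 5, 14, 11, 20, 18, 15, 9, 1, 4, 7, 19, 17, 0, 3, 6, 16, 13, 2, 12]
i: (SA[i-1],SA[i]) lcp shared
  1: (10,8) 1 'a'
  2: (8,5) 1 'a'
  3: (5,14) 0 ''
  4: (14,11) 1 'b'
  5: (11,20) 0 ''
  6: (20,18) 1 'c'
  7: (18,15) 2 'cf'
  8: (15,9) 0 ''
  9: (9,1) 1 'd'
  10: (1,4) 0 ''
  11: (4,7) 0 ''
  12: (7,19) 1 'f'
  13: (19,17) 2 'fc'
  14: (17,0) 1 'f'
  15: (0,3) 1 'f'
  16: (3,6) 1 'f'
  17: (6,16) 2 'ff'
  18: (16,13) 0 ''
  19: (13,2) 1 'g'
  20: (2,12) 1 'g'

n(n+1)/2 = 21·22/2 = 231
Σ LCP = 0 + 1 + 1 + 0 + 1 + 0 + 1 + 2 + 0 + 1 + 0 + 0 + 1 + 2 + 1 + 1 + 1 + 2 + 0 + 1 + 1 = 17
distinct = 231 − 17 = 214

214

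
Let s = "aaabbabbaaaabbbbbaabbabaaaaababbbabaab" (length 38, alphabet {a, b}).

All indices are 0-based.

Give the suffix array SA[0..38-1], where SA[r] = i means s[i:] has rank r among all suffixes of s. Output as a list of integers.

rank | idx | suffix
   0 |  23 | aaaaababbbabaab
   1 |  24 | aaaababbbabaab
   2 |   8 | aaaabbbbbaabbabaaaaababbbabaab
   3 |  25 | aaababbbabaab
   4 |   0 | aaabbabbaaaabbbbbaabbabaaaaababbbabaab
   5 |   9 | aaabbbbbaabbabaaaaababbbabaab
   6 |  35 | aab
   7 |  26 | aababbbabaab
   8 |  17 | aabbabaaaaababbbabaab
   9 |   1 | aabbabbaaaabbbbbaabbabaaaaababbbabaab
  10 |  10 | aabbbbbaabbabaaaaababbbabaab
  11 |  36 | ab
  12 |  21 | abaaaaababbbabaab
  13 |  33 | abaab
  14 |  27 | ababbbabaab
  15 |   5 | abbaaaabbbbbaabbabaaaaababbbabaab
  16 |  18 | abbabaaaaababbbabaab
  17 |   2 | abbabbaaaabbbbbaabbabaaaaababbbabaab
  18 |  29 | abbbabaab
  19 |  11 | abbbbbaabbabaaaaababbbabaab
  20 |  37 | b
  21 |  22 | baaaaababbbabaab
  22 |   7 | baaaabbbbbaabbabaaaaababbbabaab
  23 |  34 | baab
  24 |  16 | baabbabaaaaababbbabaab
  25 |  20 | babaaaaababbbabaab
  26 |  32 | babaab
  27 |   4 | babbaaaabbbbbaabbabaaaaababbbabaab
  28 |  28 | babbbabaab
  29 |   6 | bbaaaabbbbbaabbabaaaaababbbabaab
  30 |  15 | bbaabbabaaaaababbbabaab
  31 |  19 | bbabaaaaababbbabaab
  32 |  31 | bbabaab
  33 |   3 | bbabbaaaabbbbbaabbabaaaaababbbabaab
  34 |  14 | bbbaabbabaaaaababbbabaab
  35 |  30 | bbbabaab
  36 |  13 | bbbbaabbabaaaaababbbabaab
  37 |  12 | bbbbbaabbabaaaaababbbabaab

[23, 24, 8, 25, 0, 9, 35, 26, 17, 1, 10, 36, 21, 33, 27, 5, 18, 2, 29, 11, 37, 22, 7, 34, 16, 20, 32, 4, 28, 6, 15, 19, 31, 3, 14, 30, 13, 12]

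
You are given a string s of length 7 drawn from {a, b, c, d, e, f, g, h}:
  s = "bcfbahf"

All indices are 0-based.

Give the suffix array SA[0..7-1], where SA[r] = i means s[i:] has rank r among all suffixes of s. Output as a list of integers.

rank→(start, suffix):
  0 → (4, 'ahf')
  1 → (3, 'bahf')
  2 → (0, 'bcfbahf')
  3 → (1, 'cfbahf')
  4 → (6, 'f')
  5 → (2, 'fbahf')
  6 → (5, 'hf')

[4, 3, 0, 1, 6, 2, 5]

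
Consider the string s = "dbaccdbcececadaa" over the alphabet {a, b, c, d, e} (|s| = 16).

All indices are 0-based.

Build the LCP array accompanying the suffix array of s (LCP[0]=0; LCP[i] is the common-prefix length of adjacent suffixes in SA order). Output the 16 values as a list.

[0, 1, 1, 1, 0, 1, 0, 1, 1, 1, 3, 0, 1, 2, 0, 2]

sorted suffixes:
  #0 SA[0]=15  'a'
  #1 SA[1]=14  'aa'
  #2 SA[2]=2  'accdbcececadaa'
  #3 SA[3]=12  'adaa'
  #4 SA[4]=1  'baccdbcececadaa'
  #5 SA[5]=6  'bcececadaa'
  #6 SA[6]=11  'cadaa'
  #7 SA[7]=3  'ccdbcececadaa'
  #8 SA[8]=4  'cdbcececadaa'
  #9 SA[9]=9  'cecadaa'
  #10 SA[10]=7  'cececadaa'
  #11 SA[11]=13  'daa'
  #12 SA[12]=0  'dbaccdbcececadaa'
  #13 SA[13]=5  'dbcececadaa'
  #14 SA[14]=10  'ecadaa'
  #15 SA[15]=8  'ececadaa'

SA = [15, 14, 2, 12, 1, 6, 11, 3, 4, 9, 7, 13, 0, 5, 10, 8]
i: (SA[i-1],SA[i]) lcp shared
  1: (15,14) 1 'a'
  2: (14,2) 1 'a'
  3: (2,12) 1 'a'
  4: (12,1) 0 ''
  5: (1,6) 1 'b'
  6: (6,11) 0 ''
  7: (11,3) 1 'c'
  8: (3,4) 1 'c'
  9: (4,9) 1 'c'
  10: (9,7) 3 'cec'
  11: (7,13) 0 ''
  12: (13,0) 1 'd'
  13: (0,5) 2 'db'
  14: (5,10) 0 ''
  15: (10,8) 2 'ec'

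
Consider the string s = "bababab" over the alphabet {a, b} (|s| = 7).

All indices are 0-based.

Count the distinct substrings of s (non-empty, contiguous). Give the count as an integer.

13

rank | idx | suffix
   0 |   5 | ab
   1 |   3 | abab
   2 |   1 | ababab
   3 |   6 | b
   4 |   4 | bab
   5 |   2 | babab
   6 |   0 | bababab

SA = [5, 3, 1, 6, 4, 2, 0]
i: (SA[i-1],SA[i]) lcp shared
  1: (5,3) 2 'ab'
  2: (3,1) 4 'abab'
  3: (1,6) 0 ''
  4: (6,4) 1 'b'
  5: (4,2) 3 'bab'
  6: (2,0) 5 'babab'

n(n+1)/2 = 7·8/2 = 28
Σ LCP = 0 + 2 + 4 + 0 + 1 + 3 + 5 = 15
distinct = 28 − 15 = 13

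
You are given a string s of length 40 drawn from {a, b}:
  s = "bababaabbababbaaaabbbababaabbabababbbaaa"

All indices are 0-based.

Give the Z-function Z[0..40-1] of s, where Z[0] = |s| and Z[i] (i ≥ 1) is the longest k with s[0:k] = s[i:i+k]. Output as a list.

Z[0]=40
i=1: fresh scan; Z[1]=0
i=2: fresh scan; Z[2]=4 scan→box=[2,6)
i=3: min(r-i=3, Z[1]=0)=0; Z[3]=0
i=4: min(r-i=2, Z[2]=4)=2; Z[4]=2
i=5: min(r-i=1, Z[3]=0)=0; Z[5]=0
i=6: fresh scan; Z[6]=0
i=7: fresh scan; Z[7]=1 scan→box=[7,8)
i=8: fresh scan; Z[8]=5 scan→box=[8,13)
i=9: min(r-i=4, Z[1]=0)=0; Z[9]=0
i=10: min(r-i=3, Z[2]=4)=3; Z[10]=3
i=11: min(r-i=2, Z[3]=0)=0; Z[11]=0
i=12: min(r-i=1, Z[4]=2)=1; Z[12]=1
i=13: fresh scan; Z[13]=2 scan→box=[13,15)
i=14: min(r-i=1, Z[1]=0)=0; Z[14]=0
i=15: fresh scan; Z[15]=0
i=16: fresh scan; Z[16]=0
i=17: fresh scan; Z[17]=0
i=18: fresh scan; Z[18]=1 scan→box=[18,19)
i=19: fresh scan; Z[19]=1 scan→box=[19,20)
i=20: fresh scan; Z[20]=13 scan→box=[20,33)
i=21: min(r-i=12, Z[1]=0)=0; Z[21]=0
i=22: min(r-i=11, Z[2]=4)=4; Z[22]=4
i=23: min(r-i=10, Z[3]=0)=0; Z[23]=0
i=24: min(r-i=9, Z[4]=2)=2; Z[24]=2
i=25: min(r-i=8, Z[5]=0)=0; Z[25]=0
i=26: min(r-i=7, Z[6]=0)=0; Z[26]=0
i=27: min(r-i=6, Z[7]=1)=1; Z[27]=1
i=28: min(r-i=5, Z[8]=5)=5; Z[28]=6 scan→box=[28,34)
i=29: min(r-i=5, Z[1]=0)=0; Z[29]=0
i=30: min(r-i=4, Z[2]=4)=4; Z[30]=5 scan→box=[30,35)
i=31: min(r-i=4, Z[1]=0)=0; Z[31]=0
i=32: min(r-i=3, Z[2]=4)=3; Z[32]=3
i=33: min(r-i=2, Z[3]=0)=0; Z[33]=0
i=34: min(r-i=1, Z[4]=2)=1; Z[34]=1
i=35: fresh scan; Z[35]=1 scan→box=[35,36)
i=36: fresh scan; Z[36]=2 scan→box=[36,38)
i=37: min(r-i=1, Z[1]=0)=0; Z[37]=0
i=38: fresh scan; Z[38]=0
i=39: fresh scan; Z[39]=0

[40, 0, 4, 0, 2, 0, 0, 1, 5, 0, 3, 0, 1, 2, 0, 0, 0, 0, 1, 1, 13, 0, 4, 0, 2, 0, 0, 1, 6, 0, 5, 0, 3, 0, 1, 1, 2, 0, 0, 0]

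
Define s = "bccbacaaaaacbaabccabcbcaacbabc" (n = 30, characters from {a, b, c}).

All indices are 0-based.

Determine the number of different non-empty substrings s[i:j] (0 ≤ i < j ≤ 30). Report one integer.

403

rank→(start, suffix):
  0 → (6, 'aaaaacbaabccabcbcaacbabc')
  1 → (7, 'aaaacbaabccabcbcaacbabc')
  2 → (8, 'aaacbaabccabcbcaacbabc')
  3 → (13, 'aabccabcbcaacbabc')
  4 → (9, 'aacbaabccabcbcaacbabc')
  5 → (23, 'aacbabc')
  6 → (27, 'abc')
  7 → (18, 'abcbcaacbabc')
  8 → (14, 'abccabcbcaacbabc')
  9 → (4, 'acaaaaacbaabccabcbcaacbabc')
  10 → (10, 'acbaabccabcbcaacbabc')
  11 → (24, 'acbabc')
  12 → (12, 'baabccabcbcaacbabc')
  13 → (26, 'babc')
  14 → (3, 'bacaaaaacbaabccabcbcaacbabc')
  15 → (28, 'bc')
  16 → (21, 'bcaacbabc')
  17 → (19, 'bcbcaacbabc')
  18 → (15, 'bccabcbcaacbabc')
  19 → (0, 'bccbacaaaaacbaabccabcbcaacbabc')
  20 → (29, 'c')
  21 → (5, 'caaaaacbaabccabcbcaacbabc')
  22 → (22, 'caacbabc')
  23 → (17, 'cabcbcaacbabc')
  24 → (11, 'cbaabccabcbcaacbabc')
  25 → (25, 'cbabc')
  26 → (2, 'cbacaaaaacbaabccabcbcaacbabc')
  27 → (20, 'cbcaacbabc')
  28 → (16, 'ccabcbcaacbabc')
  29 → (1, 'ccbacaaaaacbaabccabcbcaacbabc')

SA = [6, 7, 8, 13, 9, 23, 27, 18, 14, 4, 10, 24, 12, 26, 3, 28, 21, 19, 15, 0, 29, 5, 22, 17, 11, 25, 2, 20, 16, 1]
[i] adj suffixes → lcp
  [1] 6/7 → 4 ('aaaa')
  [2] 7/8 → 3 ('aaa')
  [3] 8/13 → 2 ('aa')
  [4] 13/9 → 2 ('aa')
  [5] 9/23 → 5 ('aacba')
  [6] 23/27 → 1 ('a')
  [7] 27/18 → 3 ('abc')
  [8] 18/14 → 3 ('abc')
  [9] 14/4 → 1 ('a')
  [10] 4/10 → 2 ('ac')
  [11] 10/24 → 4 ('acba')
  [12] 24/12 → 0 ('')
  [13] 12/26 → 2 ('ba')
  [14] 26/3 → 2 ('ba')
  [15] 3/28 → 1 ('b')
  [16] 28/21 → 2 ('bc')
  [17] 21/19 → 2 ('bc')
  [18] 19/15 → 2 ('bc')
  [19] 15/0 → 3 ('bcc')
  [20] 0/29 → 0 ('')
  [21] 29/5 → 1 ('c')
  [22] 5/22 → 3 ('caa')
  [23] 22/17 → 2 ('ca')
  [24] 17/11 → 1 ('c')
  [25] 11/25 → 3 ('cba')
  [26] 25/2 → 3 ('cba')
  [27] 2/20 → 2 ('cb')
  [28] 20/16 → 1 ('c')
  [29] 16/1 → 2 ('cc')

n(n+1)/2 = 30·31/2 = 465
Σ LCP = 0 + 4 + 3 + 2 + 2 + 5 + 1 + 3 + 3 + 1 + 2 + 4 + 0 + 2 + 2 + 1 + 2 + 2 + 2 + 3 + 0 + 1 + 3 + 2 + 1 + 3 + 3 + 2 + 1 + 2 = 62
distinct = 465 − 62 = 403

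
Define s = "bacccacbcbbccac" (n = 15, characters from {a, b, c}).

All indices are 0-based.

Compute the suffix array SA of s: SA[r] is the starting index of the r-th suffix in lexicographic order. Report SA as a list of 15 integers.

rank | idx | suffix
   0 |  13 | ac
   1 |   5 | acbcbbccac
   2 |   1 | acccacbcbbccac
   3 |   0 | bacccacbcbbccac
   4 |   9 | bbccac
   5 |   7 | bcbbccac
   6 |  10 | bccac
   7 |  14 | c
   8 |  12 | cac
   9 |   4 | cacbcbbccac
  10 |   8 | cbbccac
  11 |   6 | cbcbbccac
  12 |  11 | ccac
  13 |   3 | ccacbcbbccac
  14 |   2 | cccacbcbbccac

[13, 5, 1, 0, 9, 7, 10, 14, 12, 4, 8, 6, 11, 3, 2]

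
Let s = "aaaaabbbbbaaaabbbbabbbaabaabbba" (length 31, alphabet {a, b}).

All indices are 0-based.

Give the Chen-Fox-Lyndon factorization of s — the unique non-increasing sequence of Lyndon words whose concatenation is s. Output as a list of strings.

emit factor 1: 'aaaaabbbbbaaaabbbbabbbaabaabbb' (i=0, period=30)
emit factor 2: 'a' (i=30, period=1)

["aaaaabbbbbaaaabbbbabbbaabaabbb", "a"]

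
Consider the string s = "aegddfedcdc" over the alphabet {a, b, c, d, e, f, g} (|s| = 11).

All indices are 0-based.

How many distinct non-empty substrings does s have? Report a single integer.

60

sorted suffixes:
  #0 SA[0]=0  'aegddfedcdc'
  #1 SA[1]=10  'c'
  #2 SA[2]=8  'cdc'
  #3 SA[3]=9  'dc'
  #4 SA[4]=7  'dcdc'
  #5 SA[5]=3  'ddfedcdc'
  #6 SA[6]=4  'dfedcdc'
  #7 SA[7]=6  'edcdc'
  #8 SA[8]=1  'egddfedcdc'
  #9 SA[9]=5  'fedcdc'
  #10 SA[10]=2  'gddfedcdc'

SA = [0, 10, 8, 9, 7, 3, 4, 6, 1, 5, 2]
rank  pair      lcp
   1  s[0:],s[10:]  0  ''
   2  s[10:],s[8:]  1  'c'
   3  s[8:],s[9:]  0  ''
   4  s[9:],s[7:]  2  'dc'
   5  s[7:],s[3:]  1  'd'
   6  s[3:],s[4:]  1  'd'
   7  s[4:],s[6:]  0  ''
   8  s[6:],s[1:]  1  'e'
   9  s[1:],s[5:]  0  ''
  10  s[5:],s[2:]  0  ''

n(n+1)/2 = 11·12/2 = 66
Σ LCP = 0 + 0 + 1 + 0 + 2 + 1 + 1 + 0 + 1 + 0 + 0 = 6
distinct = 66 − 6 = 60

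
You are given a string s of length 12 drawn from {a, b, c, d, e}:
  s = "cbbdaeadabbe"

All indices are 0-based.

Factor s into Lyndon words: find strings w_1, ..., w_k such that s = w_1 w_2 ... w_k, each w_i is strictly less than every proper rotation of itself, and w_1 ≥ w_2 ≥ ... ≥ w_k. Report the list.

emit factor 1: 'c' (i=0, period=1)
emit factor 2: 'bbd' (i=1, period=3)
emit factor 3: 'ae' (i=4, period=2)
emit factor 4: 'ad' (i=6, period=2)
emit factor 5: 'abbe' (i=8, period=4)

["c", "bbd", "ae", "ad", "abbe"]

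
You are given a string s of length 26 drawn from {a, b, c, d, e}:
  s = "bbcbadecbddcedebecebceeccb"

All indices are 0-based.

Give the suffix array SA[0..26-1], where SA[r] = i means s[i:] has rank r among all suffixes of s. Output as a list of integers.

[4, 25, 3, 0, 1, 19, 8, 15, 24, 2, 7, 23, 17, 11, 20, 10, 9, 13, 5, 18, 14, 6, 22, 16, 12, 21]

rank→(start, suffix):
  0 → (4, 'adecbddcedebecebceeccb')
  1 → (25, 'b')
  2 → (3, 'badecbddcedebecebceeccb')
  3 → (0, 'bbcbadecbddcedebecebceeccb')
  4 → (1, 'bcbadecbddcedebecebceeccb')
  5 → (19, 'bceeccb')
  6 → (8, 'bddcedebecebceeccb')
  7 → (15, 'becebceeccb')
  8 → (24, 'cb')
  9 → (2, 'cbadecbddcedebecebceeccb')
  10 → (7, 'cbddcedebecebceeccb')
  11 → (23, 'ccb')
  12 → (17, 'cebceeccb')
  13 → (11, 'cedebecebceeccb')
  14 → (20, 'ceeccb')
  15 → (10, 'dcedebecebceeccb')
  16 → (9, 'ddcedebecebceeccb')
  17 → (13, 'debecebceeccb')
  18 → (5, 'decbddcedebecebceeccb')
  19 → (18, 'ebceeccb')
  20 → (14, 'ebecebceeccb')
  21 → (6, 'ecbddcedebecebceeccb')
  22 → (22, 'eccb')
  23 → (16, 'ecebceeccb')
  24 → (12, 'edebecebceeccb')
  25 → (21, 'eeccb')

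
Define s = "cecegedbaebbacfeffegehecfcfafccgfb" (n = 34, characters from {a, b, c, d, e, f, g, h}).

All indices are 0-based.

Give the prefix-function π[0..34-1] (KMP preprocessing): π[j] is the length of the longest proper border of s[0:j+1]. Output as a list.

π[0] = 0
j=1 s[j]='e': π[1]=0 (border '')
j=2 s[j]='c': π[2]=1 (border 'c')
j=3 s[j]='e': π[3]=2 (border 'ce')
j=4 s[j]='g': k: 2→0; π[4]=0 (border '')
j=5 s[j]='e': π[5]=0 (border '')
j=6 s[j]='d': π[6]=0 (border '')
j=7 s[j]='b': π[7]=0 (border '')
j=8 s[j]='a': π[8]=0 (border '')
j=9 s[j]='e': π[9]=0 (border '')
j=10 s[j]='b': π[10]=0 (border '')
j=11 s[j]='b': π[11]=0 (border '')
j=12 s[j]='a': π[12]=0 (border '')
j=13 s[j]='c': π[13]=1 (border 'c')
j=14 s[j]='f': k: 1→0; π[14]=0 (border '')
j=15 s[j]='e': π[15]=0 (border '')
j=16 s[j]='f': π[16]=0 (border '')
j=17 s[j]='f': π[17]=0 (border '')
j=18 s[j]='e': π[18]=0 (border '')
j=19 s[j]='g': π[19]=0 (border '')
j=20 s[j]='e': π[20]=0 (border '')
j=21 s[j]='h': π[21]=0 (border '')
j=22 s[j]='e': π[22]=0 (border '')
j=23 s[j]='c': π[23]=1 (border 'c')
j=24 s[j]='f': k: 1→0; π[24]=0 (border '')
j=25 s[j]='c': π[25]=1 (border 'c')
j=26 s[j]='f': k: 1→0; π[26]=0 (border '')
j=27 s[j]='a': π[27]=0 (border '')
j=28 s[j]='f': π[28]=0 (border '')
j=29 s[j]='c': π[29]=1 (border 'c')
j=30 s[j]='c': k: 1→0; π[30]=1 (border 'c')
j=31 s[j]='g': k: 1→0; π[31]=0 (border '')
j=32 s[j]='f': π[32]=0 (border '')
j=33 s[j]='b': π[33]=0 (border '')

[0, 0, 1, 2, 0, 0, 0, 0, 0, 0, 0, 0, 0, 1, 0, 0, 0, 0, 0, 0, 0, 0, 0, 1, 0, 1, 0, 0, 0, 1, 1, 0, 0, 0]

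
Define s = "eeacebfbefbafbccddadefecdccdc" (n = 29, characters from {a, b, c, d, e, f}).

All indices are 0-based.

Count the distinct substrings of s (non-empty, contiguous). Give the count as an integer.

403

rank | idx | suffix
   0 |   2 | acebfbefbafbccddadefecdccdc
   1 |  18 | adefecdccdc
   2 |  11 | afbccddadefecdccdc
   3 |  10 | bafbccddadefecdccdc
   4 |  13 | bccddadefecdccdc
   5 |   7 | befbafbccddadefecdccdc
   6 |   5 | bfbefbafbccddadefecdccdc
   7 |  28 | c
   8 |  25 | ccdc
   9 |  14 | ccddadefecdccdc
  10 |  26 | cdc
  11 |  23 | cdccdc
  12 |  15 | cddadefecdccdc
  13 |   3 | cebfbefbafbccddadefecdccdc
  14 |  17 | dadefecdccdc
  15 |  27 | dc
  16 |  24 | dccdc
  17 |  16 | ddadefecdccdc
  18 |  19 | defecdccdc
  19 |   1 | eacebfbefbafbccddadefecdccdc
  20 |   4 | ebfbefbafbccddadefecdccdc
  21 |  22 | ecdccdc
  22 |   0 | eeacebfbefbafbccddadefecdccdc
  23 |   8 | efbafbccddadefecdccdc
  24 |  20 | efecdccdc
  25 |   9 | fbafbccddadefecdccdc
  26 |  12 | fbccddadefecdccdc
  27 |   6 | fbefbafbccddadefecdccdc
  28 |  21 | fecdccdc

SA = [2, 18, 11, 10, 13, 7, 5, 28, 25, 14, 26, 23, 15, 3, 17, 27, 24, 16, 19, 1, 4, 22, 0, 8, 20, 9, 12, 6, 21]
[i] adj suffixes → lcp
  [1] 2/18 → 1 ('a')
  [2] 18/11 → 1 ('a')
  [3] 11/10 → 0 ('')
  [4] 10/13 → 1 ('b')
  [5] 13/7 → 1 ('b')
  [6] 7/5 → 1 ('b')
  [7] 5/28 → 0 ('')
  [8] 28/25 → 1 ('c')
  [9] 25/14 → 3 ('ccd')
  [10] 14/26 → 1 ('c')
  [11] 26/23 → 3 ('cdc')
  [12] 23/15 → 2 ('cd')
  [13] 15/3 → 1 ('c')
  [14] 3/17 → 0 ('')
  [15] 17/27 → 1 ('d')
  [16] 27/24 → 2 ('dc')
  [17] 24/16 → 1 ('d')
  [18] 16/19 → 1 ('d')
  [19] 19/1 → 0 ('')
  [20] 1/4 → 1 ('e')
  [21] 4/22 → 1 ('e')
  [22] 22/0 → 1 ('e')
  [23] 0/8 → 1 ('e')
  [24] 8/20 → 2 ('ef')
  [25] 20/9 → 0 ('')
  [26] 9/12 → 2 ('fb')
  [27] 12/6 → 2 ('fb')
  [28] 6/21 → 1 ('f')

n(n+1)/2 = 29·30/2 = 435
Σ LCP = 0 + 1 + 1 + 0 + 1 + 1 + 1 + 0 + 1 + 3 + 1 + 3 + 2 + 1 + 0 + 1 + 2 + 1 + 1 + 0 + 1 + 1 + 1 + 1 + 2 + 0 + 2 + 2 + 1 = 32
distinct = 435 − 32 = 403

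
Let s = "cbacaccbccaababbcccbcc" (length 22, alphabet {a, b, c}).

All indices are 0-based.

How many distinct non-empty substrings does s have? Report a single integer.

215

rank | idx | suffix
   0 |  10 | aababbcccbcc
   1 |  11 | ababbcccbcc
   2 |  13 | abbcccbcc
   3 |   2 | acaccbccaababbcccbcc
   4 |   4 | accbccaababbcccbcc
   5 |  12 | babbcccbcc
   6 |   1 | bacaccbccaababbcccbcc
   7 |  14 | bbcccbcc
   8 |  19 | bcc
   9 |   7 | bccaababbcccbcc
  10 |  15 | bcccbcc
  11 |  21 | c
  12 |   9 | caababbcccbcc
  13 |   3 | caccbccaababbcccbcc
  14 |   0 | cbacaccbccaababbcccbcc
  15 |  18 | cbcc
  16 |   6 | cbccaababbcccbcc
  17 |  20 | cc
  18 |   8 | ccaababbcccbcc
  19 |  17 | ccbcc
  20 |   5 | ccbccaababbcccbcc
  21 |  16 | cccbcc

SA = [10, 11, 13, 2, 4, 12, 1, 14, 19, 7, 15, 21, 9, 3, 0, 18, 6, 20, 8, 17, 5, 16]
rank  pair      lcp
   1  s[10:],s[11:]  1  'a'
   2  s[11:],s[13:]  2  'ab'
   3  s[13:],s[2:]  1  'a'
   4  s[2:],s[4:]  2  'ac'
   5  s[4:],s[12:]  0  ''
   6  s[12:],s[1:]  2  'ba'
   7  s[1:],s[14:]  1  'b'
   8  s[14:],s[19:]  1  'b'
   9  s[19:],s[7:]  3  'bcc'
  10  s[7:],s[15:]  3  'bcc'
  11  s[15:],s[21:]  0  ''
  12  s[21:],s[9:]  1  'c'
  13  s[9:],s[3:]  2  'ca'
  14  s[3:],s[0:]  1  'c'
  15  s[0:],s[18:]  2  'cb'
  16  s[18:],s[6:]  4  'cbcc'
  17  s[6:],s[20:]  1  'c'
  18  s[20:],s[8:]  2  'cc'
  19  s[8:],s[17:]  2  'cc'
  20  s[17:],s[5:]  5  'ccbcc'
  21  s[5:],s[16:]  2  'cc'

n(n+1)/2 = 22·23/2 = 253
Σ LCP = 0 + 1 + 2 + 1 + 2 + 0 + 2 + 1 + 1 + 3 + 3 + 0 + 1 + 2 + 1 + 2 + 4 + 1 + 2 + 2 + 5 + 2 = 38
distinct = 253 − 38 = 215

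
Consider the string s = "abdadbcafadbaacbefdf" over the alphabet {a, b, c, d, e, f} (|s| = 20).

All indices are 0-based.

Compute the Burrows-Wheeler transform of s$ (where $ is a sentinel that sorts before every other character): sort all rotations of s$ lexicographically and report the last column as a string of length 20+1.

fb$afdcddacbabaafbdae

rank  rotation               last
    0  $abdadbcafadbaacbefdf  f
    1  aacbefdf$abdadbcafadb  b
    2  abdadbcafadbaacbefdf$  $
    3  acbefdf$abdadbcafadba  a
    4  adbaacbefdf$abdadbcaf  f
    5  adbcafadbaacbefdf$abd  d
    6  afadbaacbefdf$abdadbc  c
    7  baacbefdf$abdadbcafad  d
    8  bcafadbaacbefdf$abdad  d
    9  bdadbcafadbaacbefdf$a  a
   10  befdf$abdadbcafadbaac  c
   11  cafadbaacbefdf$abdadb  b
   12  cbefdf$abdadbcafadbaa  a
   13  dadbcafadbaacbefdf$ab  b
   14  dbaacbefdf$abdadbcafa  a
   15  dbcafadbaacbefdf$abda  a
   16  df$abdadbcafadbaacbef  f
   17  efdf$abdadbcafadbaacb  b
   18  f$abdadbcafadbaacbefd  d
   19  fadbaacbefdf$abdadbca  a
   20  fdf$abdadbcafadbaacbe  e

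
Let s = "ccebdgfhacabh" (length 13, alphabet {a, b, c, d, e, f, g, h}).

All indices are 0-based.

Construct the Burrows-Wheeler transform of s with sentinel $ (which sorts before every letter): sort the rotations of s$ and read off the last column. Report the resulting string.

rank  rotation        last
    0  $ccebdgfhacabh  h
    1  abh$ccebdgfhac  c
    2  acabh$ccebdgfh  h
    3  bdgfhacabh$cce  e
    4  bh$ccebdgfhaca  a
    5  cabh$ccebdgfha  a
    6  ccebdgfhacabh$  $
    7  cebdgfhacabh$c  c
    8  dgfhacabh$cceb  b
    9  ebdgfhacabh$cc  c
   10  fhacabh$ccebdg  g
   11  gfhacabh$ccebd  d
   12  h$ccebdgfhacab  b
   13  hacabh$ccebdgf  f

hcheaa$cbcgdbf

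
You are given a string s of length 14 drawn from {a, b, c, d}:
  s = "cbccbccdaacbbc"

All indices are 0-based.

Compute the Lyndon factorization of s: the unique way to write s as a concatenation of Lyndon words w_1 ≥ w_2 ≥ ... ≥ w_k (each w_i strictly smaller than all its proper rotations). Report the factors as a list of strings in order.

emit factor 1: 'c' (i=0, period=1)
emit factor 2: 'bccbccd' (i=1, period=7)
emit factor 3: 'aacbbc' (i=8, period=6)

["c", "bccbccd", "aacbbc"]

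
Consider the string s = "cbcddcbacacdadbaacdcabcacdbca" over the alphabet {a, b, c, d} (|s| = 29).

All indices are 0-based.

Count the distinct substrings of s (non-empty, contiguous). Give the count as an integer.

390

sorted suffixes:
  #0 SA[0]=28  'a'
  #1 SA[1]=15  'aacdcabcacdbca'
  #2 SA[2]=20  'abcacdbca'
  #3 SA[3]=7  'acacdadbaacdcabcacdbca'
  #4 SA[4]=9  'acdadbaacdcabcacdbca'
  #5 SA[5]=23  'acdbca'
  #6 SA[6]=16  'acdcabcacdbca'
  #7 SA[7]=12  'adbaacdcabcacdbca'
  #8 SA[8]=14  'baacdcabcacdbca'
  #9 SA[9]=6  'bacacdadbaacdcabcacdbca'
  #10 SA[10]=26  'bca'
  #11 SA[11]=21  'bcacdbca'
  #12 SA[12]=1  'bcddcbacacdadbaacdcabcacdbca'
  #13 SA[13]=27  'ca'
  #14 SA[14]=19  'cabcacdbca'
  #15 SA[15]=8  'cacdadbaacdcabcacdbca'
  #16 SA[16]=22  'cacdbca'
  #17 SA[17]=5  'cbacacdadbaacdcabcacdbca'
  #18 SA[18]=0  'cbcddcbacacdadbaacdcabcacdbca'
  #19 SA[19]=10  'cdadbaacdcabcacdbca'
  #20 SA[20]=24  'cdbca'
  #21 SA[21]=17  'cdcabcacdbca'
  #22 SA[22]=2  'cddcbacacdadbaacdcabcacdbca'
  #23 SA[23]=11  'dadbaacdcabcacdbca'
  #24 SA[24]=13  'dbaacdcabcacdbca'
  #25 SA[25]=25  'dbca'
  #26 SA[26]=18  'dcabcacdbca'
  #27 SA[27]=4  'dcbacacdadbaacdcabcacdbca'
  #28 SA[28]=3  'ddcbacacdadbaacdcabcacdbca'

SA = [28, 15, 20, 7, 9, 23, 16, 12, 14, 6, 26, 21, 1, 27, 19, 8, 22, 5, 0, 10, 24, 17, 2, 11, 13, 25, 18, 4, 3]
[i] adj suffixes → lcp
  [1] 28/15 → 1 ('a')
  [2] 15/20 → 1 ('a')
  [3] 20/7 → 1 ('a')
  [4] 7/9 → 2 ('ac')
  [5] 9/23 → 3 ('acd')
  [6] 23/16 → 3 ('acd')
  [7] 16/12 → 1 ('a')
  [8] 12/14 → 0 ('')
  [9] 14/6 → 2 ('ba')
  [10] 6/26 → 1 ('b')
  [11] 26/21 → 3 ('bca')
  [12] 21/1 → 2 ('bc')
  [13] 1/27 → 0 ('')
  [14] 27/19 → 2 ('ca')
  [15] 19/8 → 2 ('ca')
  [16] 8/22 → 4 ('cacd')
  [17] 22/5 → 1 ('c')
  [18] 5/0 → 2 ('cb')
  [19] 0/10 → 1 ('c')
  [20] 10/24 → 2 ('cd')
  [21] 24/17 → 2 ('cd')
  [22] 17/2 → 2 ('cd')
  [23] 2/11 → 0 ('')
  [24] 11/13 → 1 ('d')
  [25] 13/25 → 2 ('db')
  [26] 25/18 → 1 ('d')
  [27] 18/4 → 2 ('dc')
  [28] 4/3 → 1 ('d')

n(n+1)/2 = 29·30/2 = 435
Σ LCP = 0 + 1 + 1 + 1 + 2 + 3 + 3 + 1 + 0 + 2 + 1 + 3 + 2 + 0 + 2 + 2 + 4 + 1 + 2 + 1 + 2 + 2 + 2 + 0 + 1 + 2 + 1 + 2 + 1 = 45
distinct = 435 − 45 = 390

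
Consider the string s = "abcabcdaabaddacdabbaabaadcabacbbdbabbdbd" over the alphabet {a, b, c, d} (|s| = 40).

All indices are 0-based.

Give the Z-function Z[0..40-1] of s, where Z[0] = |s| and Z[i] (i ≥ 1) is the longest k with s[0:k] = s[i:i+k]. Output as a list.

Z[0]=40
i=1: outside box; Z[1]=0
i=2: outside box; Z[2]=0
i=3: outside box; Z[3]=3 grow→box=[3,6)
i=4: min(r-i=2, Z[1]=0)=0; Z[4]=0
i=5: min(r-i=1, Z[2]=0)=0; Z[5]=0
i=6: outside box; Z[6]=0
i=7: outside box; Z[7]=1 grow→box=[7,8)
i=8: outside box; Z[8]=2 grow→box=[8,10)
i=9: min(r-i=1, Z[1]=0)=0; Z[9]=0
i=10: outside box; Z[10]=1 grow→box=[10,11)
i=11: outside box; Z[11]=0
i=12: outside box; Z[12]=0
i=13: outside box; Z[13]=1 grow→box=[13,14)
i=14: outside box; Z[14]=0
i=15: outside box; Z[15]=0
i=16: outside box; Z[16]=2 grow→box=[16,18)
i=17: min(r-i=1, Z[1]=0)=0; Z[17]=0
i=18: outside box; Z[18]=0
i=19: outside box; Z[19]=1 grow→box=[19,20)
i=20: outside box; Z[20]=2 grow→box=[20,22)
i=21: min(r-i=1, Z[1]=0)=0; Z[21]=0
i=22: outside box; Z[22]=1 grow→box=[22,23)
i=23: outside box; Z[23]=1 grow→box=[23,24)
i=24: outside box; Z[24]=0
i=25: outside box; Z[25]=0
i=26: outside box; Z[26]=2 grow→box=[26,28)
i=27: min(r-i=1, Z[1]=0)=0; Z[27]=0
i=28: outside box; Z[28]=1 grow→box=[28,29)
i=29: outside box; Z[29]=0
i=30: outside box; Z[30]=0
i=31: outside box; Z[31]=0
i=32: outside box; Z[32]=0
i=33: outside box; Z[33]=0
i=34: outside box; Z[34]=2 grow→box=[34,36)
i=35: min(r-i=1, Z[1]=0)=0; Z[35]=0
i=36: outside box; Z[36]=0
i=37: outside box; Z[37]=0
i=38: outside box; Z[38]=0
i=39: outside box; Z[39]=0

[40, 0, 0, 3, 0, 0, 0, 1, 2, 0, 1, 0, 0, 1, 0, 0, 2, 0, 0, 1, 2, 0, 1, 1, 0, 0, 2, 0, 1, 0, 0, 0, 0, 0, 2, 0, 0, 0, 0, 0]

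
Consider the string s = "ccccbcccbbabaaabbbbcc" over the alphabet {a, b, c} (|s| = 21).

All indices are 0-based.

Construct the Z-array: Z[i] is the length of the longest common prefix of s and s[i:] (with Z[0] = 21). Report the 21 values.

Z[0]=21
i=1: i≥r, start 0; Z[1]=3 extend→box=[1,4)
i=2: min(r-i=2, Z[1]=3)=2; Z[2]=2
i=3: min(r-i=1, Z[2]=2)=1; Z[3]=1
i=4: i≥r, start 0; Z[4]=0
i=5: i≥r, start 0; Z[5]=3 extend→box=[5,8)
i=6: min(r-i=2, Z[1]=3)=2; Z[6]=2
i=7: min(r-i=1, Z[2]=2)=1; Z[7]=1
i=8: i≥r, start 0; Z[8]=0
i=9: i≥r, start 0; Z[9]=0
i=10: i≥r, start 0; Z[10]=0
i=11: i≥r, start 0; Z[11]=0
i=12: i≥r, start 0; Z[12]=0
i=13: i≥r, start 0; Z[13]=0
i=14: i≥r, start 0; Z[14]=0
i=15: i≥r, start 0; Z[15]=0
i=16: i≥r, start 0; Z[16]=0
i=17: i≥r, start 0; Z[17]=0
i=18: i≥r, start 0; Z[18]=0
i=19: i≥r, start 0; Z[19]=2 extend→box=[19,21)
i=20: min(r-i=1, Z[1]=3)=1; Z[20]=1

[21, 3, 2, 1, 0, 3, 2, 1, 0, 0, 0, 0, 0, 0, 0, 0, 0, 0, 0, 2, 1]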